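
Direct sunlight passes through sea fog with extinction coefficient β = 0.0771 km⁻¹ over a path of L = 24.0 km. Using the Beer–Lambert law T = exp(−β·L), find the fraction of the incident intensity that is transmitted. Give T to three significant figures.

0.157

τ = β·L = 0.0771 × 24.0 = 1.8504.
T = exp(−1.8504) = 0.1572.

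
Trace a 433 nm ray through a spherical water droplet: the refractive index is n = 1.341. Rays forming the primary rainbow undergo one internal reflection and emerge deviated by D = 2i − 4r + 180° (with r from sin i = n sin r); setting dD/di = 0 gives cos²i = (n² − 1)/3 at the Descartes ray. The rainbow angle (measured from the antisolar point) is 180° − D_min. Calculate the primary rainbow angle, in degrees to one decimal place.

40.9°

cos²i = (1.79828 − 1)/3 = 0.26609; i = arccos(0.51584) = 58.946°.
sin r = sin 58.946°/1.341 = 0.63884; r = 39.705°.
D_min = 2·58.946° − 4·39.705° + 180° = 139.071°.
Rainbow angle = 180° − D_min = 40.929°.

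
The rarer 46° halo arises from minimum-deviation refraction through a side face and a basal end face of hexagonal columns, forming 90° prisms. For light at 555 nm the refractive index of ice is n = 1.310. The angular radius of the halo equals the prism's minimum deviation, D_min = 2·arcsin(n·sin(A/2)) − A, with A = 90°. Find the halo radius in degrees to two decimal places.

n·sin(A/2) = 1.310 × sin 45° = 1.310 × 0.7071 = 0.9263.
D_min = 2·arcsin(0.9263) − 90° = 2 × 67.867° − 90° = 45.733°.

45.73°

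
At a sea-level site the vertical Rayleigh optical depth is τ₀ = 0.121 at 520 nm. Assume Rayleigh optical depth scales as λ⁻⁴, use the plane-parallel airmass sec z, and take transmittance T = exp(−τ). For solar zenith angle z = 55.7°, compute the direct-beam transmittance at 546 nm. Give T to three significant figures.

sec 55.7° = 1.7745.
τ = 0.121 × (520/546)⁴ × 1.7745 = 0.121 × 0.8227 × 1.7745 = 0.1767.
T = exp(−0.1767) = 0.8381.

0.838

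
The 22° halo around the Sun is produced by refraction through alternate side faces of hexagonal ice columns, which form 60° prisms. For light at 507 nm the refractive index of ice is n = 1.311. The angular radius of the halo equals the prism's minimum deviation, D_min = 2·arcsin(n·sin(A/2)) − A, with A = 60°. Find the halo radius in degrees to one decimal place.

n·sin(A/2) = 1.311 × sin 30° = 1.311 × 0.5000 = 0.6555.
D_min = 2·arcsin(0.6555) − 60° = 2 × 40.958° − 60° = 21.915°.

21.9°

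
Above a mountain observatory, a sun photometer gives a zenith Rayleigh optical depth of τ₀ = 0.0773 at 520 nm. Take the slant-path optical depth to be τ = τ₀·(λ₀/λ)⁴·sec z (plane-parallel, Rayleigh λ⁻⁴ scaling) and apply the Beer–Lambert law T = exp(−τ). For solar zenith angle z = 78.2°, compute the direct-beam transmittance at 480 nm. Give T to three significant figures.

0.594

sec 78.2° = 4.8901.
τ = 0.0773 × (520/480)⁴ × 4.8901 = 0.0773 × 1.3774 × 4.8901 = 0.5206.
T = exp(−0.5206) = 0.5941.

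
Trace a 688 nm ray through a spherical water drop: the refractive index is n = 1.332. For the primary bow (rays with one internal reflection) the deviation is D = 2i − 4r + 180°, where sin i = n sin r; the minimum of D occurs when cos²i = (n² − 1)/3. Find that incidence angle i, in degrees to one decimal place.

cos²i = (1.332² − 1)/3 = (1.77422 − 1)/3 = 0.25807.
cos i = 0.50801, so i = 59.469°.

59.5°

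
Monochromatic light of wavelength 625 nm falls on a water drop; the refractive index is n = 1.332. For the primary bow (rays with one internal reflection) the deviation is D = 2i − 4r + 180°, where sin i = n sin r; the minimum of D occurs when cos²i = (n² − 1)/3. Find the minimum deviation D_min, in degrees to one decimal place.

cos²i = (1.77422 − 1)/3 = 0.25807; i = arccos(0.50801) = 59.469°.
sin r = sin 59.469°/1.332 = 0.64666; r = 40.290°.
D_min = 2·59.469° − 4·40.290° + 180° = 137.776°.

137.8°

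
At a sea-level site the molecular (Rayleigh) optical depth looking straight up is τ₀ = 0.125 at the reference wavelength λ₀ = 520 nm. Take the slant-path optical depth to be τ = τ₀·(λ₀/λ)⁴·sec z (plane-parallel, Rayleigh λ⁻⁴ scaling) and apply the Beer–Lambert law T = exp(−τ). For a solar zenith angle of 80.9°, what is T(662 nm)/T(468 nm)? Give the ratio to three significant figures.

Airmass: sec 80.9° = 6.3228.
τ(662 nm) = 0.125 × (520/662)⁴ × 6.3228 = 0.125 × 0.3807 × 6.3228 = 0.3009.
τ(468 nm) = 0.125 × (520/468)⁴ × 6.3228 = 0.125 × 1.5242 × 6.3228 = 1.2046.
T(662)/T(468) = exp(τ_B − τ_A) = exp(0.9037) = 2.4688.

2.47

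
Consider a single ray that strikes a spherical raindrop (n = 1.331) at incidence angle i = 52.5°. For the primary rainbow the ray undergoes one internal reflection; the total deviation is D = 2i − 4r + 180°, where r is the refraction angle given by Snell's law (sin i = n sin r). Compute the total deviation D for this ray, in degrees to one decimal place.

sin r = sin 52.5° / 1.331 = 0.7934/1.331 = 0.5961; r = 36.59°.
D = 2·52.5° − 4·36.59° + 180° = 105.00° − 146.35° + 180° = 138.65°.

138.6°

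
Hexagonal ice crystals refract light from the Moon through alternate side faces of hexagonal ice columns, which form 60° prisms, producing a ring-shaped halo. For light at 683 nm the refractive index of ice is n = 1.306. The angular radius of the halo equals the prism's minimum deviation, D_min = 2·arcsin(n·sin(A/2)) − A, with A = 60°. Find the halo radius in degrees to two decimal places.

21.54°

n·sin(A/2) = 1.306 × sin 30° = 1.306 × 0.5000 = 0.6530.
D_min = 2·arcsin(0.6530) − 60° = 2 × 40.768° − 60° = 21.536°.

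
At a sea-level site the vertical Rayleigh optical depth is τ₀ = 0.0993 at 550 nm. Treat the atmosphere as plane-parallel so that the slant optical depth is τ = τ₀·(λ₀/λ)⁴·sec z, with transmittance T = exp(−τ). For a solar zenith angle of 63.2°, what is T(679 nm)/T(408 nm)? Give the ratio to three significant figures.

1.88

Airmass: sec 63.2° = 2.2179.
τ(679 nm) = 0.0993 × (550/679)⁴ × 2.2179 = 0.0993 × 0.4305 × 2.2179 = 0.0948.
τ(408 nm) = 0.0993 × (550/408)⁴ × 2.2179 = 0.0993 × 3.3023 × 2.2179 = 0.7273.
T(679)/T(408) = exp(τ_B − τ_A) = exp(0.6325) = 1.8822.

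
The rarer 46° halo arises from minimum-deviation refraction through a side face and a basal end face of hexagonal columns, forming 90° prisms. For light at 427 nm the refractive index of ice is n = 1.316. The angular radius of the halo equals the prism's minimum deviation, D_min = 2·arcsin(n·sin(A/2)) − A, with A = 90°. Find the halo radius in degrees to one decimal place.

n·sin(A/2) = 1.316 × sin 45° = 1.316 × 0.7071 = 0.9306.
D_min = 2·arcsin(0.9306) − 90° = 2 × 68.521° − 90° = 47.042°.

47.0°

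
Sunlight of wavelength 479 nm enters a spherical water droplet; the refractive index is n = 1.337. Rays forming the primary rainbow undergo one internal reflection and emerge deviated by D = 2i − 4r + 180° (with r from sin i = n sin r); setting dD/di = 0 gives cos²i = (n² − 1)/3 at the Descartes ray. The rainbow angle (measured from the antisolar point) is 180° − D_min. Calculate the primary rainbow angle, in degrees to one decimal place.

41.5°

cos²i = (1.78757 − 1)/3 = 0.26252; i = arccos(0.51237) = 59.178°.
sin r = sin 59.178°/1.337 = 0.64231; r = 39.964°.
D_min = 2·59.178° − 4·39.964° + 180° = 138.500°.
Rainbow angle = 180° − D_min = 41.500°.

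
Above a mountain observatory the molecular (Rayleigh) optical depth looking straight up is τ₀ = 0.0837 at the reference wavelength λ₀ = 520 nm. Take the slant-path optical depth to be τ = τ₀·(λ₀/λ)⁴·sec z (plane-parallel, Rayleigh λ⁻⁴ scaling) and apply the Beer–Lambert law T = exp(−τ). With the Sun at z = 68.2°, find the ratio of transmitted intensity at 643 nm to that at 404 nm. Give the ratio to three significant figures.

Airmass: sec 68.2° = 2.6927.
τ(643 nm) = 0.0837 × (520/643)⁴ × 2.6927 = 0.0837 × 0.4277 × 2.6927 = 0.0964.
τ(404 nm) = 0.0837 × (520/404)⁴ × 2.6927 = 0.0837 × 2.7447 × 2.6927 = 0.6186.
T(643)/T(404) = exp(τ_B − τ_A) = exp(0.5222) = 1.6857.

1.69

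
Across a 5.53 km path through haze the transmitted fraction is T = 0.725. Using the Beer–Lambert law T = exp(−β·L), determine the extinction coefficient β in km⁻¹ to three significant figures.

Beer–Lambert: T = exp(−βL) ⇒ β = −ln(T)/L = −ln(0.725)/5.53 = 0.3216/5.53 = 0.05815 km⁻¹.

0.0582 km⁻¹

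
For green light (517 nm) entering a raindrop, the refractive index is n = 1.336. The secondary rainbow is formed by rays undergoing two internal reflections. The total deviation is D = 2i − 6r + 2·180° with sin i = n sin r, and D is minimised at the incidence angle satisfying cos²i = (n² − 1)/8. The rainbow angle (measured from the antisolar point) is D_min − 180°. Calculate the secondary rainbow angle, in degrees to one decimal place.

51.7°

cos²i = (1.78490 − 1)/8 = 0.09811; i = arccos(0.31323) = 71.746°.
sin r = sin 71.746°/1.336 = 0.71084; r = 45.303°.
D_min = 2·71.746° − 6·45.303° + 360° = 231.674°.
Rainbow angle = D_min − 180° = 51.674°.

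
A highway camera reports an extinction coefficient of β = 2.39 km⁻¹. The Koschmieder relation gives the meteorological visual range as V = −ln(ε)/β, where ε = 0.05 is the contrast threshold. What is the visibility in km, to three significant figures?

V = −ln(0.05) / 2.39 = 2.996 / 2.39 = 1.2534 km.

1.25 km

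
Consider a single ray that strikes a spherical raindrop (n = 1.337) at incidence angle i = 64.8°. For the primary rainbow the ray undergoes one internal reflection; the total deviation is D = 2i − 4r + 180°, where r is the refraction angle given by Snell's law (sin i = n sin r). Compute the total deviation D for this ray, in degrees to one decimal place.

sin r = sin 64.8° / 1.337 = 0.9048/1.337 = 0.6768; r = 42.59°.
D = 2·64.8° − 4·42.59° + 180° = 129.60° − 170.36° + 180° = 139.24°.

139.2°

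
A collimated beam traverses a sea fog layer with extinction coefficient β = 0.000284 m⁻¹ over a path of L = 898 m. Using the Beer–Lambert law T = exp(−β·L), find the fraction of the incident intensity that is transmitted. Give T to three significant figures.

τ = β·L = 0.000284 × 898 = 0.2550.
T = exp(−0.2550) = 0.7749.

0.775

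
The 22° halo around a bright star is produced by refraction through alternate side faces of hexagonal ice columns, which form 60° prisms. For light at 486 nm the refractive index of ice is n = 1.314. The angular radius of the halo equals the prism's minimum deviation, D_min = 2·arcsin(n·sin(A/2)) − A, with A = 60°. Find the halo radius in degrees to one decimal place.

n·sin(A/2) = 1.314 × sin 30° = 1.314 × 0.5000 = 0.6570.
D_min = 2·arcsin(0.6570) − 60° = 2 × 41.071° − 60° = 22.143°.

22.1°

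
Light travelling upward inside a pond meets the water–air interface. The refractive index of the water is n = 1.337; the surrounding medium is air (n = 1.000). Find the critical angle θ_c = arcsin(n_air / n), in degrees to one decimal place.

sin θ_c = n_air / n = 1.000 / 1.337 = 0.7479.
θ_c = arcsin(0.7479) = 48.41°.

48.4°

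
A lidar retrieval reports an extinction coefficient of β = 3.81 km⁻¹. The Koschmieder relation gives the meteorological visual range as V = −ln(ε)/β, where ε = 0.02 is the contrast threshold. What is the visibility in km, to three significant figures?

V = −ln(0.02) / 3.81 = 3.912 / 3.81 = 1.0268 km.

1.03 km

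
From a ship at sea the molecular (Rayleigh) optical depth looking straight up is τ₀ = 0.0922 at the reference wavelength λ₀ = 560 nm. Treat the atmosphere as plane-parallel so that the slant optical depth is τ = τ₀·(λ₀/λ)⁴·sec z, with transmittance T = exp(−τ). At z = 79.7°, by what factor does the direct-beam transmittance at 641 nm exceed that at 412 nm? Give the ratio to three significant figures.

Airmass: sec 79.7° = 5.5928.
τ(641 nm) = 0.0922 × (560/641)⁴ × 5.5928 = 0.0922 × 0.5825 × 5.5928 = 0.3004.
τ(412 nm) = 0.0922 × (560/412)⁴ × 5.5928 = 0.0922 × 3.4132 × 5.5928 = 1.7600.
T(641)/T(412) = exp(τ_B − τ_A) = exp(1.4597) = 4.3045.

4.30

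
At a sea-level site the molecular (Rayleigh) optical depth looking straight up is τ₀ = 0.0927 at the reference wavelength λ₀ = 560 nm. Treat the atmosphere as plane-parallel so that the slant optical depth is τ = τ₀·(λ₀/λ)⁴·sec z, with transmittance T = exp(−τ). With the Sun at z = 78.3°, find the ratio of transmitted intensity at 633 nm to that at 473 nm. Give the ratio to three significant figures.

Airmass: sec 78.3° = 4.9313.
τ(633 nm) = 0.0927 × (560/633)⁴ × 4.9313 = 0.0927 × 0.6125 × 4.9313 = 0.2800.
τ(473 nm) = 0.0927 × (560/473)⁴ × 4.9313 = 0.0927 × 1.9648 × 4.9313 = 0.8981.
T(633)/T(473) = exp(τ_B − τ_A) = exp(0.6181) = 1.8555.

1.86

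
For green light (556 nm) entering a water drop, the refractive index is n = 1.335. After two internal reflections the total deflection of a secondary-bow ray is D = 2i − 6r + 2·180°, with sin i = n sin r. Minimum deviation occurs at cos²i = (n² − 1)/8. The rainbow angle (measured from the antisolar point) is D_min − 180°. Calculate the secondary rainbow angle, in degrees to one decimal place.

51.4°

cos²i = (1.78222 − 1)/8 = 0.09778; i = arccos(0.31269) = 71.778°.
sin r = sin 71.778°/1.335 = 0.71150; r = 45.357°.
D_min = 2·71.778° − 6·45.357° + 360° = 231.414°.
Rainbow angle = D_min − 180° = 51.414°.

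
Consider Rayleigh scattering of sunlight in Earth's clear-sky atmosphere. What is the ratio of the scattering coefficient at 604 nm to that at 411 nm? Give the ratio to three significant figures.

Rayleigh scattering ∝ λ⁻⁴, so the ratio of coefficients is the inverse fourth power of the wavelength ratio.
σ(604)/σ(411) = (411/604)⁴ = (0.6805)⁴ = 0.2144.

0.214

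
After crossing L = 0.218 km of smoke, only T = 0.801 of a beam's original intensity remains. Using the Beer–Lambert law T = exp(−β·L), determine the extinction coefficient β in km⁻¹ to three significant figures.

Beer–Lambert: T = exp(−βL) ⇒ β = −ln(T)/L = −ln(0.801)/0.218 = 0.2219/0.218 = 1.018 km⁻¹.

1.02 km⁻¹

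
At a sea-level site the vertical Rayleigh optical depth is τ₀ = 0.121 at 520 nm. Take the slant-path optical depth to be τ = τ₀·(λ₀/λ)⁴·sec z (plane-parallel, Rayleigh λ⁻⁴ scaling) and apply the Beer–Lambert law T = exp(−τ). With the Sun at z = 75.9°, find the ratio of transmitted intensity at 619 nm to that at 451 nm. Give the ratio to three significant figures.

Airmass: sec 75.9° = 4.1048.
τ(619 nm) = 0.121 × (520/619)⁴ × 4.1048 = 0.121 × 0.4980 × 4.1048 = 0.2474.
τ(451 nm) = 0.121 × (520/451)⁴ × 4.1048 = 0.121 × 1.7673 × 4.1048 = 0.8778.
T(619)/T(451) = exp(τ_B − τ_A) = exp(0.6304) = 1.8784.

1.88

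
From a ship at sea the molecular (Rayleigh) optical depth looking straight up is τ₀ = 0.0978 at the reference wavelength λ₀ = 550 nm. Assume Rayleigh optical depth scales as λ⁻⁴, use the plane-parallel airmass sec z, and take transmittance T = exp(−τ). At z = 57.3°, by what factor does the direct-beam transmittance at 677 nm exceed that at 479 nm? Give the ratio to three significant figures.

1.27

Airmass: sec 57.3° = 1.8510.
τ(677 nm) = 0.0978 × (550/677)⁴ × 1.8510 = 0.0978 × 0.4356 × 1.8510 = 0.0789.
τ(479 nm) = 0.0978 × (550/479)⁴ × 1.8510 = 0.0978 × 1.7382 × 1.8510 = 0.3147.
T(677)/T(479) = exp(τ_B − τ_A) = exp(0.2358) = 1.2659.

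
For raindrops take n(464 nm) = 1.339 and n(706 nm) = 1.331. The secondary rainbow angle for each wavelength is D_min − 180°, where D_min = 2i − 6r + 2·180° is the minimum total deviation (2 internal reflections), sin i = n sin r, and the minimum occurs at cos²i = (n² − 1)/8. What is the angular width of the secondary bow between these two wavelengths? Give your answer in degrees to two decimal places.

2.09°

At 464 nm (n = 1.339): cos²i = 0.09912 → i = 71.650°, r = 45.141°, D_min = 232.451°, rainbow angle = 52.451°.
At 706 nm (n = 1.331): cos²i = 0.09645 → i = 71.907°, r = 45.575°, D_min = 230.365°, rainbow angle = 50.365°.
Angular width = |52.451° − 50.365°| = 2.086°.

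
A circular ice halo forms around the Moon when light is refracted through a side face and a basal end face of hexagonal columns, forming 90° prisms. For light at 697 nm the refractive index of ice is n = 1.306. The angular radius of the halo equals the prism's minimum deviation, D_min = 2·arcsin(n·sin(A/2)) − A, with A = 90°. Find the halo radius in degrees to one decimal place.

44.9°

n·sin(A/2) = 1.306 × sin 45° = 1.306 × 0.7071 = 0.9235.
D_min = 2·arcsin(0.9235) − 90° = 2 × 67.440° − 90° = 44.881°.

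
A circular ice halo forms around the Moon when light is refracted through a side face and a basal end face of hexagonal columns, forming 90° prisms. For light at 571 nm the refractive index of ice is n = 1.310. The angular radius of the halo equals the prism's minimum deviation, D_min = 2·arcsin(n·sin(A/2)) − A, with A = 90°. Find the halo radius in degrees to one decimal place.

45.7°

n·sin(A/2) = 1.310 × sin 45° = 1.310 × 0.7071 = 0.9263.
D_min = 2·arcsin(0.9263) − 90° = 2 × 67.867° − 90° = 45.733°.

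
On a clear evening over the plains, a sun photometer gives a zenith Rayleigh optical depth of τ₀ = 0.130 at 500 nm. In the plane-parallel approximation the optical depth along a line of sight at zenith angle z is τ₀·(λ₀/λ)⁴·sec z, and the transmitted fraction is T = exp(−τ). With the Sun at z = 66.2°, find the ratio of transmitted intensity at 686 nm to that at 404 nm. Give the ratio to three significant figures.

1.94

Airmass: sec 66.2° = 2.4780.
τ(686 nm) = 0.130 × (500/686)⁴ × 2.4780 = 0.130 × 0.2822 × 2.4780 = 0.0909.
τ(404 nm) = 0.130 × (500/404)⁴ × 2.4780 = 0.130 × 2.3461 × 2.4780 = 0.7558.
T(686)/T(404) = exp(τ_B − τ_A) = exp(0.6649) = 1.9443.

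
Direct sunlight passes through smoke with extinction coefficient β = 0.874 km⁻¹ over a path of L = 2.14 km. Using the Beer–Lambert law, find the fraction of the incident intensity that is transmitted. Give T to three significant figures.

0.154

τ = β·L = 0.874 × 2.14 = 1.8704.
T = exp(−1.8704) = 0.1541.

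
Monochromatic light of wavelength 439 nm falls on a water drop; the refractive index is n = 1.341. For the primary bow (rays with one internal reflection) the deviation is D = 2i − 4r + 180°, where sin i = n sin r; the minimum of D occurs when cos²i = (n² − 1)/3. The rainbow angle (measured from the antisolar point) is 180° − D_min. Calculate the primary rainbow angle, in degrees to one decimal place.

cos²i = (1.79828 − 1)/3 = 0.26609; i = arccos(0.51584) = 58.946°.
sin r = sin 58.946°/1.341 = 0.63884; r = 39.705°.
D_min = 2·58.946° − 4·39.705° + 180° = 139.071°.
Rainbow angle = 180° − D_min = 40.929°.

40.9°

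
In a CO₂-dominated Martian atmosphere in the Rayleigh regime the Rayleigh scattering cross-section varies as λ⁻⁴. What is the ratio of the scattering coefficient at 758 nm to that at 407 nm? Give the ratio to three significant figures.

0.0831

Rayleigh scattering ∝ λ⁻⁴, so the ratio of coefficients is the inverse fourth power of the wavelength ratio.
σ(758)/σ(407) = (407/758)⁴ = (0.5369)⁴ = 0.08312.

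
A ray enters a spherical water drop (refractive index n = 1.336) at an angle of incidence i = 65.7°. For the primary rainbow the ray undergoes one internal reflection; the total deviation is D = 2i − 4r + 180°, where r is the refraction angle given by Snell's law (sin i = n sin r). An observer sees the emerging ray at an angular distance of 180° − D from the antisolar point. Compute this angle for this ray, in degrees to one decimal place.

40.7°

sin r = sin 65.7° / 1.336 = 0.9114/1.336 = 0.6822; r = 43.01°.
D = 2·65.7° − 4·43.01° + 180° = 131.40° − 172.06° + 180° = 139.34°.
Angle from antisolar point = 180° − D = 40.66°.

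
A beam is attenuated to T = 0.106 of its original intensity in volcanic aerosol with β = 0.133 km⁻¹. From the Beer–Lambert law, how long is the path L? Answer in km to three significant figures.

16.9 km

Beer–Lambert: T = exp(−βL) ⇒ L = −ln(T)/β = −ln(0.106)/0.133 = 2.2443/0.133 = 16.87 km.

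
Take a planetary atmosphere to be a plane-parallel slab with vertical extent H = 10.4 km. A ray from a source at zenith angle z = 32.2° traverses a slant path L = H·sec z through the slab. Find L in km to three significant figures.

12.3 km

sec z = 1/cos 32.2° = 1.1818.
L = 10.4 × 1.1818 = 12.290 km.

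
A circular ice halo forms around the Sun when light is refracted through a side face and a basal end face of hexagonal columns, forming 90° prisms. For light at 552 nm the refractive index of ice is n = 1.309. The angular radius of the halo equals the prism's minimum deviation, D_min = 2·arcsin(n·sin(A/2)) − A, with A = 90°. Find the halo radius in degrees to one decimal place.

n·sin(A/2) = 1.309 × sin 45° = 1.309 × 0.7071 = 0.9256.
D_min = 2·arcsin(0.9256) − 90° = 2 × 67.759° − 90° = 45.519°.

45.5°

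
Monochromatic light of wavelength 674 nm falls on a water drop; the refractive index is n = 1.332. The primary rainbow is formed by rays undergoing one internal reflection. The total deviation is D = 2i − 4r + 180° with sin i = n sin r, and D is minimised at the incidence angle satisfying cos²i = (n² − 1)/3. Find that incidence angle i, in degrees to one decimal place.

59.5°

cos²i = (1.332² − 1)/3 = (1.77422 − 1)/3 = 0.25807.
cos i = 0.50801, so i = 59.469°.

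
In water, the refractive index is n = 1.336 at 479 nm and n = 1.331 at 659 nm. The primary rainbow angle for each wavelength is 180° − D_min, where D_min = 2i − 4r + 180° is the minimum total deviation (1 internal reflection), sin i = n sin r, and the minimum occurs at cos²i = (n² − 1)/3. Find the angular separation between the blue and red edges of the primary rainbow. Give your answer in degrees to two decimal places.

At 479 nm (n = 1.336): cos²i = 0.26163 → i = 59.236°, r = 40.029°, D_min = 138.356°, rainbow angle = 41.644°.
At 659 nm (n = 1.331): cos²i = 0.25719 → i = 59.527°, r = 40.356°, D_min = 137.630°, rainbow angle = 42.370°.
Angular width = |41.644° − 42.370°| = 0.726°.

0.73°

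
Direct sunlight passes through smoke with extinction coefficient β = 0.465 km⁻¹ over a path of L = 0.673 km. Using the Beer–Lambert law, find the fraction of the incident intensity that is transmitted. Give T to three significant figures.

0.731

τ = β·L = 0.465 × 0.673 = 0.3129.
T = exp(−0.3129) = 0.7313.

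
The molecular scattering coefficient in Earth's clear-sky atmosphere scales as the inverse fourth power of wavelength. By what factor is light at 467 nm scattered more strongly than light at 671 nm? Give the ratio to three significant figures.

Rayleigh scattering ∝ λ⁻⁴, so the ratio of coefficients is the inverse fourth power of the wavelength ratio.
σ(467)/σ(671) = (671/467)⁴ = (1.4368)⁴ = 4.262.

4.26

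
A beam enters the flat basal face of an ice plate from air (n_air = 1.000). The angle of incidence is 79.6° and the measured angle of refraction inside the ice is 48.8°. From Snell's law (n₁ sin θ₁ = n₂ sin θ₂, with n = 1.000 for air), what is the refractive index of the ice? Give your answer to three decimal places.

1.307

n = sin θ_i / sin θ_r = sin 79.6° / sin 48.8° = 0.9836 / 0.7524 = 1.3072.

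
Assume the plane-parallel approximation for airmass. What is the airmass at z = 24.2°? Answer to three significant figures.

X = sec z = 1/cos 24.2° = 1/0.9121 = 1.0963.

1.10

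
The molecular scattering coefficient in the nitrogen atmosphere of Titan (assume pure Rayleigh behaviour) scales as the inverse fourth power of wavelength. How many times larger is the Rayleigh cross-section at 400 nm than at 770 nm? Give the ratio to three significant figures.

13.7

Rayleigh scattering ∝ λ⁻⁴, so the ratio of coefficients is the inverse fourth power of the wavelength ratio.
σ(400)/σ(770) = (770/400)⁴ = (1.9250)⁴ = 13.73.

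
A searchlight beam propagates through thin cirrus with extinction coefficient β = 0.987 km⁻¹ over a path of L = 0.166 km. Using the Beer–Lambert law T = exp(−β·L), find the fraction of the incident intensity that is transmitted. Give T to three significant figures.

τ = β·L = 0.987 × 0.166 = 0.1638.
T = exp(−0.1638) = 0.8489.

0.849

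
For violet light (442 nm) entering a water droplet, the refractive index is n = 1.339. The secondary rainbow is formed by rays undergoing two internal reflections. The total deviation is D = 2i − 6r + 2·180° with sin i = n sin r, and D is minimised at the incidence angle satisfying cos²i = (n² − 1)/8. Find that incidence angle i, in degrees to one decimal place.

71.6°

cos²i = (1.339² − 1)/8 = (1.79292 − 1)/8 = 0.09912.
cos i = 0.31483, so i = 71.650°.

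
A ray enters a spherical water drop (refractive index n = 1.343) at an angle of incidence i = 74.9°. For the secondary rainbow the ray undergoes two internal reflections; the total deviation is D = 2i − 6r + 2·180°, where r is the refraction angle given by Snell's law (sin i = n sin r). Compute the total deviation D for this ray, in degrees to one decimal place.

234.0°

sin r = sin 74.9° / 1.343 = 0.9655/1.343 = 0.7189; r = 45.96°.
D = 2·74.9° − 6·45.96° + 2·180° = 149.80° − 275.78° + 360° = 234.02°.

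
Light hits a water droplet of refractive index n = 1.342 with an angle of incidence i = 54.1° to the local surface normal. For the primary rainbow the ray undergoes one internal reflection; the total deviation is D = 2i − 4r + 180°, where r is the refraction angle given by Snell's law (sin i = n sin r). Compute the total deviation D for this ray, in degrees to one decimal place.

sin r = sin 54.1° / 1.342 = 0.8100/1.342 = 0.6036; r = 37.13°.
D = 2·54.1° − 4·37.13° + 180° = 108.20° − 148.51° + 180° = 139.69°.

139.7°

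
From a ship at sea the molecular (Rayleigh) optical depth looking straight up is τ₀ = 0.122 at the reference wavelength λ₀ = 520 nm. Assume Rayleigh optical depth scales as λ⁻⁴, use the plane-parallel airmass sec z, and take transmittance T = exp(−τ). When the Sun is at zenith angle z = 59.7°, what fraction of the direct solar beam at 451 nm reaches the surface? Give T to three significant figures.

sec 59.7° = 1.9821.
τ = 0.122 × (520/451)⁴ × 1.9821 = 0.122 × 1.7673 × 1.9821 = 0.4273.
T = exp(−0.4273) = 0.6522.

0.652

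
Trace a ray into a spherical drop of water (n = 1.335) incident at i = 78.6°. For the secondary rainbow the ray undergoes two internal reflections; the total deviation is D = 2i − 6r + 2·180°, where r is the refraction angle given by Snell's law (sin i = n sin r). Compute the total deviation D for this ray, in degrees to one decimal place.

sin r = sin 78.6° / 1.335 = 0.9803/1.335 = 0.7343; r = 47.25°.
D = 2·78.6° − 6·47.25° + 2·180° = 157.20° − 283.48° + 360° = 233.72°.

233.7°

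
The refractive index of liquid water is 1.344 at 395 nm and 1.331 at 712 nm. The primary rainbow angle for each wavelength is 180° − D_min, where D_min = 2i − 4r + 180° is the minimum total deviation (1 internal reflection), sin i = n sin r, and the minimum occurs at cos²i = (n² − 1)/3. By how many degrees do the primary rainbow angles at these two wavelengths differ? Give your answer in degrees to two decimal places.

1.86°

At 395 nm (n = 1.344): cos²i = 0.26878 → i = 58.772°, r = 39.512°, D_min = 139.495°, rainbow angle = 40.505°.
At 712 nm (n = 1.331): cos²i = 0.25719 → i = 59.527°, r = 40.356°, D_min = 137.630°, rainbow angle = 42.370°.
Angular width = |40.505° − 42.370°| = 1.865°.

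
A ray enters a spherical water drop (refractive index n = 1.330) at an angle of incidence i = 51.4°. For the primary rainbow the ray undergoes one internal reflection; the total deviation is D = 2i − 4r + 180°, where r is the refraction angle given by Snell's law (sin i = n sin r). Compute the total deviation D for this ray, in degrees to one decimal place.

138.8°

sin r = sin 51.4° / 1.330 = 0.7815/1.330 = 0.5876; r = 35.99°.
D = 2·51.4° − 4·35.99° + 180° = 102.80° − 143.95° + 180° = 138.85°.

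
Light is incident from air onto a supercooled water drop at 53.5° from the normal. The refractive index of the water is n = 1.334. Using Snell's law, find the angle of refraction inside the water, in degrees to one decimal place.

Snell: sin θ_r = sin θ_i / n = sin 53.5° / 1.334 = 0.8039 / 1.334 = 0.6026.
θ_r = arcsin(0.6026) = 37.06°.

37.1°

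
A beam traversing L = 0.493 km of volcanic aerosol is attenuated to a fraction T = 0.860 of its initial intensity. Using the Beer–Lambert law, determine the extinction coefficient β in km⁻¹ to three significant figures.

Beer–Lambert: T = exp(−βL) ⇒ β = −ln(T)/L = −ln(0.860)/0.493 = 0.1508/0.493 = 0.3059 km⁻¹.

0.306 km⁻¹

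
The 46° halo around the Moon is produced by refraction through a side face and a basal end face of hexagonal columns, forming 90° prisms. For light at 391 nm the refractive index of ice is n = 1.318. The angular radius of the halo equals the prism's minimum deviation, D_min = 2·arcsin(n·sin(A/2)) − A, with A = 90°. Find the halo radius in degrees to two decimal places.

47.49°

n·sin(A/2) = 1.318 × sin 45° = 1.318 × 0.7071 = 0.9320.
D_min = 2·arcsin(0.9320) − 90° = 2 × 68.743° − 90° = 47.487°.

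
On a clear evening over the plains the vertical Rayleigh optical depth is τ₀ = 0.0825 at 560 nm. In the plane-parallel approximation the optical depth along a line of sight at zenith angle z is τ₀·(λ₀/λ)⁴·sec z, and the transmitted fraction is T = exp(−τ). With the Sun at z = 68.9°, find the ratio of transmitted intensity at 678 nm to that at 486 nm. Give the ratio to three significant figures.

Airmass: sec 68.9° = 2.7778.
τ(678 nm) = 0.0825 × (560/678)⁴ × 2.7778 = 0.0825 × 0.4654 × 2.7778 = 0.1067.
τ(486 nm) = 0.0825 × (560/486)⁴ × 2.7778 = 0.0825 × 1.7628 × 2.7778 = 0.4040.
T(678)/T(486) = exp(τ_B − τ_A) = exp(0.2973) = 1.3463.

1.35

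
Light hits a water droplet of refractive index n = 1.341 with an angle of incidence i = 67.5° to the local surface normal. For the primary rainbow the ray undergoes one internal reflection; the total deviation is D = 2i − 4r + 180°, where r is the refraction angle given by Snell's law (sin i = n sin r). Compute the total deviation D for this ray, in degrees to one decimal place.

sin r = sin 67.5° / 1.341 = 0.9239/1.341 = 0.6889; r = 43.55°.
D = 2·67.5° − 4·43.55° + 180° = 135.00° − 174.19° + 180° = 140.81°.

140.8°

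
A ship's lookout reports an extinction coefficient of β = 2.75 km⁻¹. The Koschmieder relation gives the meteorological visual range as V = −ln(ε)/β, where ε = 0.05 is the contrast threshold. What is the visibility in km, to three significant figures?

V = −ln(0.05) / 2.75 = 2.996 / 2.75 = 1.0894 km.

1.09 km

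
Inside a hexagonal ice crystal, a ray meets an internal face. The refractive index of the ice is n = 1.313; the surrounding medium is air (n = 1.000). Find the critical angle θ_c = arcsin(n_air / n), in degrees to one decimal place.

49.6°

sin θ_c = n_air / n = 1.000 / 1.313 = 0.7616.
θ_c = arcsin(0.7616) = 49.61°.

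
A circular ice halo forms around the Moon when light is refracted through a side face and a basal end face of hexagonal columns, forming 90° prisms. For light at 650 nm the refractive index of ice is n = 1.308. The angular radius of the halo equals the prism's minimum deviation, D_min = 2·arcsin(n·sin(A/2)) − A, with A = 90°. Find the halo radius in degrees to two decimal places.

45.31°

n·sin(A/2) = 1.308 × sin 45° = 1.308 × 0.7071 = 0.9249.
D_min = 2·arcsin(0.9249) − 90° = 2 × 67.653° − 90° = 45.305°.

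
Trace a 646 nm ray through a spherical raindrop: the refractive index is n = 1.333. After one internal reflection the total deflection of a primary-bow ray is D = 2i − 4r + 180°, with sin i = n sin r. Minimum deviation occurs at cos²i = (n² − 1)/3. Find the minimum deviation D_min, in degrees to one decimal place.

cos²i = (1.77689 − 1)/3 = 0.25896; i = arccos(0.50888) = 59.410°.
sin r = sin 59.410°/1.333 = 0.64579; r = 40.225°.
D_min = 2·59.410° − 4·40.225° + 180° = 137.922°.

137.9°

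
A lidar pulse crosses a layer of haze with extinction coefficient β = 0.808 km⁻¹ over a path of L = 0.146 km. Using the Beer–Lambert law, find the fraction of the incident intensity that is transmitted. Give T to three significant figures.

τ = β·L = 0.808 × 0.146 = 0.1180.
T = exp(−0.1180) = 0.8887.

0.889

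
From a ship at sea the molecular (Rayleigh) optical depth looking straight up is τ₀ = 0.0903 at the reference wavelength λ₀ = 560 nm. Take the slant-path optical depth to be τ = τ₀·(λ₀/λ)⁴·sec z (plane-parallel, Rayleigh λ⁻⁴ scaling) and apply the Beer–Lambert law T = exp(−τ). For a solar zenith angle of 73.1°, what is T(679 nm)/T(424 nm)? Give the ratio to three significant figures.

2.23

Airmass: sec 73.1° = 3.4399.
τ(679 nm) = 0.0903 × (560/679)⁴ × 3.4399 = 0.0903 × 0.4627 × 3.4399 = 0.1437.
τ(424 nm) = 0.0903 × (560/424)⁴ × 3.4399 = 0.0903 × 3.0429 × 3.4399 = 0.9452.
T(679)/T(424) = exp(τ_B − τ_A) = exp(0.8015) = 2.2289.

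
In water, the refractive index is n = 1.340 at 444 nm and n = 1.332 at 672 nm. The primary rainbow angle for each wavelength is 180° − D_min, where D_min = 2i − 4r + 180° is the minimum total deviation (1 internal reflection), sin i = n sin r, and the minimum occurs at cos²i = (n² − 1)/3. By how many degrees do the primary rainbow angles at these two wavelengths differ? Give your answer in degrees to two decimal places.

At 444 nm (n = 1.340): cos²i = 0.26520 → i = 59.004°, r = 39.770°, D_min = 138.929°, rainbow angle = 41.071°.
At 672 nm (n = 1.332): cos²i = 0.25807 → i = 59.469°, r = 40.290°, D_min = 137.776°, rainbow angle = 42.224°.
Angular width = |41.071° − 42.224°| = 1.153°.

1.15°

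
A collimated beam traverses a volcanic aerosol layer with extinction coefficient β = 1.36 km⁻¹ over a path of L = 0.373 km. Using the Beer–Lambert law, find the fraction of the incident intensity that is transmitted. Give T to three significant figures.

0.602

τ = β·L = 1.36 × 0.373 = 0.5073.
T = exp(−0.5073) = 0.6021.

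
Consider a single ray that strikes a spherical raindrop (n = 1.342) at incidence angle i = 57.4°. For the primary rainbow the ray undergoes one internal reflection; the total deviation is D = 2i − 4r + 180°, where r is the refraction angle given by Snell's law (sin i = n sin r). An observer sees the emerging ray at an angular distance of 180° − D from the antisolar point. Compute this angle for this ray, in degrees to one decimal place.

40.7°

sin r = sin 57.4° / 1.342 = 0.8425/1.342 = 0.6278; r = 38.88°.
D = 2·57.4° − 4·38.88° + 180° = 114.80° − 155.54° + 180° = 139.26°.
Angle from antisolar point = 180° − D = 40.74°.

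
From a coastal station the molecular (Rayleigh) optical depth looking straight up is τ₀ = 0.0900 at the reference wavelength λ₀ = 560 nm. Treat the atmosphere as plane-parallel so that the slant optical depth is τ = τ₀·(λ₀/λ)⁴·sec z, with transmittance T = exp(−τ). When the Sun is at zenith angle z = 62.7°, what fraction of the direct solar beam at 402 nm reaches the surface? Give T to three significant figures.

sec 62.7° = 2.1803.
τ = 0.0900 × (560/402)⁴ × 2.1803 = 0.0900 × 3.7657 × 2.1803 = 0.7389.
T = exp(−0.7389) = 0.4776.

0.478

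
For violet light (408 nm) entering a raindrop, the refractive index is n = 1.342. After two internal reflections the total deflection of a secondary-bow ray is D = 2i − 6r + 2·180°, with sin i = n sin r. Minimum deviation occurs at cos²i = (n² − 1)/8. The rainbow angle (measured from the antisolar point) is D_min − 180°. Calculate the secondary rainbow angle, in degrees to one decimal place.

cos²i = (1.80096 − 1)/8 = 0.10012; i = arccos(0.31642) = 71.554°.
sin r = sin 71.554°/1.342 = 0.70687; r = 44.981°.
D_min = 2·71.554° − 6·44.981° + 360° = 233.222°.
Rainbow angle = D_min − 180° = 53.222°.

53.2°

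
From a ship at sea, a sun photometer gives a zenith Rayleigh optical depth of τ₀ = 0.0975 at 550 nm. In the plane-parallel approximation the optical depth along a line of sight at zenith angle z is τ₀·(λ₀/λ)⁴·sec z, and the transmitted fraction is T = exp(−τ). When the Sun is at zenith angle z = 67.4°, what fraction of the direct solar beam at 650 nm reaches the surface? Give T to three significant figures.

0.878

sec 67.4° = 2.6022.
τ = 0.0975 × (550/650)⁴ × 2.6022 = 0.0975 × 0.5126 × 2.6022 = 0.1301.
T = exp(−0.1301) = 0.8780.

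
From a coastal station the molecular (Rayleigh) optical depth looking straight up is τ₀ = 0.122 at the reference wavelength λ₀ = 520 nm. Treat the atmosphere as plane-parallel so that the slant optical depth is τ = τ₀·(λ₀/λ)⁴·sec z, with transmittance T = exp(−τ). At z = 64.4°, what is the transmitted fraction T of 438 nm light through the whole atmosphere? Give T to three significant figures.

sec 64.4° = 2.3144.
τ = 0.122 × (520/438)⁴ × 2.3144 = 0.122 × 1.9866 × 2.3144 = 0.5609.
T = exp(−0.5609) = 0.5707.

0.571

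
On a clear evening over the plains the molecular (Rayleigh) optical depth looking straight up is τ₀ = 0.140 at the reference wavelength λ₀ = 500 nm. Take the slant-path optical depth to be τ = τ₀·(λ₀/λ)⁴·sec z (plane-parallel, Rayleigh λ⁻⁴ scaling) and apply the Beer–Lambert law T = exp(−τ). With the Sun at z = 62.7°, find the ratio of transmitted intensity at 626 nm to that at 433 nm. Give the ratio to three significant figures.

1.52

Airmass: sec 62.7° = 2.1803.
τ(626 nm) = 0.140 × (500/626)⁴ × 2.1803 = 0.140 × 0.4070 × 2.1803 = 0.1242.
τ(433 nm) = 0.140 × (500/433)⁴ × 2.1803 = 0.140 × 1.7780 × 2.1803 = 0.5427.
T(626)/T(433) = exp(τ_B − τ_A) = exp(0.4185) = 1.5197.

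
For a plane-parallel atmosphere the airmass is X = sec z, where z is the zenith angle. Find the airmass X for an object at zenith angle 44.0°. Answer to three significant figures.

X = sec z = 1/cos 44.0° = 1/0.7193 = 1.3902.

1.39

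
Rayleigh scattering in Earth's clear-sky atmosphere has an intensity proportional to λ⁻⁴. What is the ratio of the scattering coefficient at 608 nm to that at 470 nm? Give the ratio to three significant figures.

Rayleigh scattering ∝ λ⁻⁴, so the ratio of coefficients is the inverse fourth power of the wavelength ratio.
σ(608)/σ(470) = (470/608)⁴ = (0.7730)⁴ = 0.3571.

0.357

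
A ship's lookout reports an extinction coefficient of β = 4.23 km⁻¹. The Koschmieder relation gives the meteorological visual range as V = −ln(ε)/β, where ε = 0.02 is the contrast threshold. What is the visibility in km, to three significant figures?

V = −ln(0.02) / 4.23 = 3.912 / 4.23 = 0.9248 km.

0.925 km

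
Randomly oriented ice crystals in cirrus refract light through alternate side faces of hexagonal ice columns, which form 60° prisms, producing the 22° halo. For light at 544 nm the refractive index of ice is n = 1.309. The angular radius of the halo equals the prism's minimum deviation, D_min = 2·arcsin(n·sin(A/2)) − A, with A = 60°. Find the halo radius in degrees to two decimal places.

n·sin(A/2) = 1.309 × sin 30° = 1.309 × 0.5000 = 0.6545.
D_min = 2·arcsin(0.6545) − 60° = 2 × 40.882° − 60° = 21.763°.

21.76°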